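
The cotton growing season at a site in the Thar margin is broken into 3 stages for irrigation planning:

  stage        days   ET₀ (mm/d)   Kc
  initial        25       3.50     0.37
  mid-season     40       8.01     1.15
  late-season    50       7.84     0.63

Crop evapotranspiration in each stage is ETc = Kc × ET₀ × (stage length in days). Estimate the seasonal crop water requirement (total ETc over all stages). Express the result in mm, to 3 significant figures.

initial: 0.37 × 3.50 × 25 = 32.38 mm
mid-season: 1.15 × 8.01 × 40 = 368.46 mm
late-season: 0.63 × 7.84 × 50 = 246.96 mm
Seasonal total = 647.80 mm

648 mm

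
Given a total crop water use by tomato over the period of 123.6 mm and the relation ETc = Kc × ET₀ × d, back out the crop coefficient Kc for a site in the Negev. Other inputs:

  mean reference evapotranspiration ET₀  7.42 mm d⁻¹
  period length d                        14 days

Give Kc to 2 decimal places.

1.19

ETc = Kc × ET₀ × d  ⇒  Kc = ETc / (ET₀ × d)
Kc = 123.6 / (7.42 × 14) = 123.6 / 103.88 = 1.1898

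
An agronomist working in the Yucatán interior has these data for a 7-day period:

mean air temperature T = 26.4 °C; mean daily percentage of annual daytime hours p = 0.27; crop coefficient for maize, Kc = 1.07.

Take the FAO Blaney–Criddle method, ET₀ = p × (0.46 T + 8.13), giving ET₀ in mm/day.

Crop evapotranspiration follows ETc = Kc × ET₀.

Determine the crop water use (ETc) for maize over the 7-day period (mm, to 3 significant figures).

ET₀ = 0.27 × (0.46 × 26.4 + 8.13) = 0.27 × 20.274 = 5.4740 mm/d
ETc = Kc × ET₀ = 1.07 × 5.4740 = 5.8572 mm/d
Over 7 days: 5.8572 × 7 = 41.000 mm

41.0 mm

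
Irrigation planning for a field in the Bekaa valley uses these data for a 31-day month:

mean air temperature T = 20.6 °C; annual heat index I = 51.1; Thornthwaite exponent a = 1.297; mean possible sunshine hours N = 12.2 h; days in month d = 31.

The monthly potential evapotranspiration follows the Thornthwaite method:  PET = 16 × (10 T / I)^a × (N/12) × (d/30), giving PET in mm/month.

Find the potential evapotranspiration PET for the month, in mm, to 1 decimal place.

10T/I = 10 × 20.6 / 51.1 = 4.0313
(10T/I)^a = 4.0313^1.297 = 6.0991
Uncorrected PET = 16 × 6.0991 = 97.586 mm
Correction = (N/12)(d/30) = (12.2/12)(31/30) = 1.0506
PET = 97.586 × 1.0506 = 102.524 mm/month

102.5 mm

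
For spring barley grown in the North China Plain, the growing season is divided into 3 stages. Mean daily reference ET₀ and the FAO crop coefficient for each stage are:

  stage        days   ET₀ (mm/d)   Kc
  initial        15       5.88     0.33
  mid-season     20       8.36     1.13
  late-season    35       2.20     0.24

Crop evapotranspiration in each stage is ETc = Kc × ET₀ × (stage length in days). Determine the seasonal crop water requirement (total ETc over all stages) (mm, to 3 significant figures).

initial: 0.33 × 5.88 × 15 = 29.11 mm
mid-season: 1.13 × 8.36 × 20 = 188.94 mm
late-season: 0.24 × 2.20 × 35 = 18.48 mm
Seasonal total = 236.53 mm

237 mm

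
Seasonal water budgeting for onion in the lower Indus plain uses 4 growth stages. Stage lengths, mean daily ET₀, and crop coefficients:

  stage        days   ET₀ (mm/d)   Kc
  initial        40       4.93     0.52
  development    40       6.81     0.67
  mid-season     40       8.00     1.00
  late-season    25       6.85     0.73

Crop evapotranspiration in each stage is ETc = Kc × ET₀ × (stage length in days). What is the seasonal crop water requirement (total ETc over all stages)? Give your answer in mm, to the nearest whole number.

730 mm

initial: 0.52 × 4.93 × 40 = 102.54 mm
development: 0.67 × 6.81 × 40 = 182.51 mm
mid-season: 1.00 × 8.00 × 40 = 320.00 mm
late-season: 0.73 × 6.85 × 25 = 125.01 mm
Seasonal total = 730.06 mm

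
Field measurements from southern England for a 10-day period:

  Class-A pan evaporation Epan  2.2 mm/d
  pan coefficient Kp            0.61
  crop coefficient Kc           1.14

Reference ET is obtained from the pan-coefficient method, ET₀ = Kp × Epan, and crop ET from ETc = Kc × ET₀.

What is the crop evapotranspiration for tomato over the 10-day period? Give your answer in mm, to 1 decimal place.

ET₀ = 0.61 × 2.2 = 1.3420 mm/d
ETc = Kc × ET₀ = 1.14 × 1.3420 = 1.5299 mm/d
Over 10 days: 1.5299 × 10 = 15.299 mm

15.3 mm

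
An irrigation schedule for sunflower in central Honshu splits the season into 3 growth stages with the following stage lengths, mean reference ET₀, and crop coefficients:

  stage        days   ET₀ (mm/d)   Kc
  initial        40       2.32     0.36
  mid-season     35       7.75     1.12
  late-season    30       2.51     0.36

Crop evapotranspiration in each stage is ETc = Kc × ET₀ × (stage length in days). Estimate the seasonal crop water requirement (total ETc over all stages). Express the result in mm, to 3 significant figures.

initial: 0.36 × 2.32 × 40 = 33.41 mm
mid-season: 1.12 × 7.75 × 35 = 303.80 mm
late-season: 0.36 × 2.51 × 30 = 27.11 mm
Seasonal total = 364.32 mm

364 mm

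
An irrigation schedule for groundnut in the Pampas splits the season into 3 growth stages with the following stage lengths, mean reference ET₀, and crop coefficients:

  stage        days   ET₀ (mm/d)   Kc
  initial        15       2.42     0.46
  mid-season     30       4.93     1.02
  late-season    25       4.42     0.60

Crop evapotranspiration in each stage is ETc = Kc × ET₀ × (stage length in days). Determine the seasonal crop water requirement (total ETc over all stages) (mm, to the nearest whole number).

234 mm

initial: 0.46 × 2.42 × 15 = 16.70 mm
mid-season: 1.02 × 4.93 × 30 = 150.86 mm
late-season: 0.60 × 4.42 × 25 = 66.30 mm
Seasonal total = 233.86 mm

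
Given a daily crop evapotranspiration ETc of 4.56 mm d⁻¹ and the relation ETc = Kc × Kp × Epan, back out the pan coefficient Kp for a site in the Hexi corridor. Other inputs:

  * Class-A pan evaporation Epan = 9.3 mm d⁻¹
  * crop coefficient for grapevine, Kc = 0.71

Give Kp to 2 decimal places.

ETc = Kc × Kp × Epan  ⇒  Kp = ETc / (Kc × Epan)
Kp = 4.56 / (0.71 × 9.3) = 4.56 / 6.603 = 0.6906

0.69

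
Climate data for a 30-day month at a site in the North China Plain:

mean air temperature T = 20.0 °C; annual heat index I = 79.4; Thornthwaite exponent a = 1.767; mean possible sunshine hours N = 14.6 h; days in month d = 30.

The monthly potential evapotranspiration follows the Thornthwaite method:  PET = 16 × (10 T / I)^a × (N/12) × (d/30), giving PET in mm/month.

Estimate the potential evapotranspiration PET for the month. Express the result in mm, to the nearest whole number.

10T/I = 10 × 20.0 / 79.4 = 2.5189
(10T/I)^a = 2.5189^1.767 = 5.1161
Uncorrected PET = 16 × 5.1161 = 81.858 mm
Correction = (N/12)(d/30) = (14.6/12)(30/30) = 1.2167
PET = 81.858 × 1.2167 = 99.597 mm/month

100 mm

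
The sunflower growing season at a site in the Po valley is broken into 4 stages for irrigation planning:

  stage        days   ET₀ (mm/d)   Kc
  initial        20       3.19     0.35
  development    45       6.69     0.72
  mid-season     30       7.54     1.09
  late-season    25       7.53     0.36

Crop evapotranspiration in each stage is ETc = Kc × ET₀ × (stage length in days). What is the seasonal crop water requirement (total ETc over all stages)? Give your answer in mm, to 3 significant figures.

initial: 0.35 × 3.19 × 20 = 22.33 mm
development: 0.72 × 6.69 × 45 = 216.76 mm
mid-season: 1.09 × 7.54 × 30 = 246.56 mm
late-season: 0.36 × 7.53 × 25 = 67.77 mm
Seasonal total = 553.42 mm

553 mm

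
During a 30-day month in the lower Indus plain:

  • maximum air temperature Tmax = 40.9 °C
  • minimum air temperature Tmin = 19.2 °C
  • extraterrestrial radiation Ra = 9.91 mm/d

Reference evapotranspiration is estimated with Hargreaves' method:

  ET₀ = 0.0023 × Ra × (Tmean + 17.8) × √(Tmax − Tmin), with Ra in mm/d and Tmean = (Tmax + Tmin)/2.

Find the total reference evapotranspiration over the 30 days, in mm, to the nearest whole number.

152 mm

Tmean = (40.9 + 19.2)/2 = 30.05 °C
ET₀ = 0.0023 × 9.91 × (30.05 + 17.8) × √21.7 = 0.0023 × 9.91 × 47.85 × 4.6583 = 5.0806 mm/d
Over 30 days: 5.0806 × 30 = 152.418 mm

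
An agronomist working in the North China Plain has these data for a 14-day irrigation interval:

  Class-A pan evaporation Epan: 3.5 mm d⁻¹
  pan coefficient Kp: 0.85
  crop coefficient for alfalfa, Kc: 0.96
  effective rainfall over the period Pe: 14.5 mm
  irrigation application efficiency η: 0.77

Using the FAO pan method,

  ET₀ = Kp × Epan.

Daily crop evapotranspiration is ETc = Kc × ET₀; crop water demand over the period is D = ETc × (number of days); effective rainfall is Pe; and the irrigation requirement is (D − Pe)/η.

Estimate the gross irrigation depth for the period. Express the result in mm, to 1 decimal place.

33.1 mm

ET₀ = 0.85 × 3.5 = 2.9750 mm/d
ETc = Kc × ET₀ = 0.96 × 2.9750 = 2.8560 mm/d
Crop demand D = ETc × 14 d = 2.8560 × 14 = 39.984 mm
D − Pe = 39.984 − 14.5 = 25.484 mm
Gross irrigation = 25.484 / 0.77 = 33.096 mm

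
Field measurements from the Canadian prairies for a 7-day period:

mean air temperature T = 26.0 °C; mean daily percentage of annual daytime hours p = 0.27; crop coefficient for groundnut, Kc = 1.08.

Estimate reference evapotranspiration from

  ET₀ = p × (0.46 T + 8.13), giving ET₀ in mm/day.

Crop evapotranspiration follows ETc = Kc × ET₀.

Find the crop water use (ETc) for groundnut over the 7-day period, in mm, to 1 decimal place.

ET₀ = 0.27 × (0.46 × 26.0 + 8.13) = 0.27 × 20.090 = 5.4243 mm/d
ETc = Kc × ET₀ = 1.08 × 5.4243 = 5.8582 mm/d
Over 7 days: 5.8582 × 7 = 41.007 mm

41.0 mm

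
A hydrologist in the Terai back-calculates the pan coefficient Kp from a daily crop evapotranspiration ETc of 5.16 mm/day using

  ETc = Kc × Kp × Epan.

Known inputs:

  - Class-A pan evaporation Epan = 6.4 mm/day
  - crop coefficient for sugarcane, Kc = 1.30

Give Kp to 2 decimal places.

0.62

ETc = Kc × Kp × Epan  ⇒  Kp = ETc / (Kc × Epan)
Kp = 5.16 / (1.30 × 6.4) = 5.16 / 8.320 = 0.6202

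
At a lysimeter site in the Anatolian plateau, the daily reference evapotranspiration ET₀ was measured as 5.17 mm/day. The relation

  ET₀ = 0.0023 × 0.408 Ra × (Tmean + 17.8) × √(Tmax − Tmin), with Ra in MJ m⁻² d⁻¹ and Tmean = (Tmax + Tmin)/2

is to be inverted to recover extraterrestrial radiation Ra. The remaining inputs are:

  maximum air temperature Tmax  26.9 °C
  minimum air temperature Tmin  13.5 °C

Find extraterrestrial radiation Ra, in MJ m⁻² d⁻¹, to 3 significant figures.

39.6 MJ m⁻² d⁻¹

Tmean = (26.9+13.5)/2 = 20.20 °C; ΔT = 13.4
Ra = ET₀ / [0.0023 × 0.408 × (Tmean+17.8) × √ΔT]
   = 5.17 / (0.0023 × 0.408 × 38.00 × 3.6606) = 39.607 MJ m⁻² d⁻¹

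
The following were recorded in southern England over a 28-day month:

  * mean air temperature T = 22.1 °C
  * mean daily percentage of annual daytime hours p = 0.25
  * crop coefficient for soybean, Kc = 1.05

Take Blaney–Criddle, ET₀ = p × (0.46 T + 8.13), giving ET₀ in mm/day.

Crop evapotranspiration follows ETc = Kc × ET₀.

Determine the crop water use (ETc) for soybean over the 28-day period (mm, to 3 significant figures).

134 mm

ET₀ = 0.25 × (0.46 × 22.1 + 8.13) = 0.25 × 18.296 = 4.5740 mm/d
ETc = Kc × ET₀ = 1.05 × 4.5740 = 4.8027 mm/d
Over 28 days: 4.8027 × 28 = 134.476 mm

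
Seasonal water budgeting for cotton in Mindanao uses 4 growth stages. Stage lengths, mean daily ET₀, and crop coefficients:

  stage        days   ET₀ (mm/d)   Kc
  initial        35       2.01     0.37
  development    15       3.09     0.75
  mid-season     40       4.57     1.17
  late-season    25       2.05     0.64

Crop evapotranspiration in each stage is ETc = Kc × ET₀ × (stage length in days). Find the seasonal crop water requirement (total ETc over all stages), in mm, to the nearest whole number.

307 mm

initial: 0.37 × 2.01 × 35 = 26.03 mm
development: 0.75 × 3.09 × 15 = 34.76 mm
mid-season: 1.17 × 4.57 × 40 = 213.88 mm
late-season: 0.64 × 2.05 × 25 = 32.80 mm
Seasonal total = 307.47 mm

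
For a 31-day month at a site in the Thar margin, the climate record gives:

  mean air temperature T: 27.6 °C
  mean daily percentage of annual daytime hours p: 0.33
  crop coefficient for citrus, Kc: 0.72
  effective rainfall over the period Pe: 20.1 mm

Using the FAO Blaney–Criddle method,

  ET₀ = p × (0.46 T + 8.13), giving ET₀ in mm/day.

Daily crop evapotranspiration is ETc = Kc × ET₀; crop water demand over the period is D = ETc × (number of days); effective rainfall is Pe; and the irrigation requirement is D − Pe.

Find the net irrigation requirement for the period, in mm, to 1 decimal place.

133.3 mm

ET₀ = 0.33 × (0.46 × 27.6 + 8.13) = 0.33 × 20.826 = 6.8726 mm/d
ETc = Kc × ET₀ = 0.72 × 6.8726 = 4.9483 mm/d
Crop demand D = ETc × 31 d = 4.9483 × 31 = 153.397 mm
D − Pe = 153.397 − 20.1 = 133.297 mm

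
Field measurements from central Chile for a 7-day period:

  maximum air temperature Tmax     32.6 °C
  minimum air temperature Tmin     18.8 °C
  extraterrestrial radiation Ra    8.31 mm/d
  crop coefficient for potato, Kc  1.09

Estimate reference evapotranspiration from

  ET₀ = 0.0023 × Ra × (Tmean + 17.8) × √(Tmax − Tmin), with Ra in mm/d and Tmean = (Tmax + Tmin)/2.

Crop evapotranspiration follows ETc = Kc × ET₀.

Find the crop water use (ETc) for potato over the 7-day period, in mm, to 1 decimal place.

Tmean = (32.6 + 18.8)/2 = 25.70 °C
ET₀ = 0.0023 × 8.31 × (25.70 + 17.8) × √13.8 = 0.0023 × 8.31 × 43.50 × 3.7148 = 3.0885 mm/d
ETc = Kc × ET₀ = 1.09 × 3.0885 = 3.3665 mm/d
Over 7 days: 3.3665 × 7 = 23.566 mm

23.6 mm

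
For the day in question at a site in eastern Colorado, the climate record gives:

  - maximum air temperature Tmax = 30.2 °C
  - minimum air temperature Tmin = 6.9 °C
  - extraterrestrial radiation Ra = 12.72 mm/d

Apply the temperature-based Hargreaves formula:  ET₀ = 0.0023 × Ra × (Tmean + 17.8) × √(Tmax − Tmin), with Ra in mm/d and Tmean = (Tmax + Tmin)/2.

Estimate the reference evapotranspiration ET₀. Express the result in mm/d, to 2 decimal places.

5.13 mm/d

Tmean = (30.2 + 6.9)/2 = 18.55 °C
ET₀ = 0.0023 × 12.72 × (18.55 + 17.8) × √23.3 = 0.0023 × 12.72 × 36.35 × 4.8270 = 5.1333 mm/d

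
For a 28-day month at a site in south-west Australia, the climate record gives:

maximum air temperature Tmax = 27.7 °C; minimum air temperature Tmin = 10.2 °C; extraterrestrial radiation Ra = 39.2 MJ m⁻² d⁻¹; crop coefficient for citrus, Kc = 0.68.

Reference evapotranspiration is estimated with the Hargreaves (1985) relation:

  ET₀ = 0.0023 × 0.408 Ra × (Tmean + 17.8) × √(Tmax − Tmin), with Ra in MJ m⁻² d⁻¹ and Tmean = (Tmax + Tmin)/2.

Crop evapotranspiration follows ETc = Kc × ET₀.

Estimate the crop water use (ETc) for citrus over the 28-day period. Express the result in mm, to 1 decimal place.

Tmean = (27.7 + 10.2)/2 = 18.95 °C
0.408 Ra = 0.408 × 39.2 = 15.9936 mm/d equivalent
ET₀ = 0.0023 × 15.9936 × (18.95 + 17.8) × √17.5 = 0.0023 × 15.9936 × 36.75 × 4.1833 = 5.6552 mm/d
ETc = Kc × ET₀ = 0.68 × 5.6552 = 3.8455 mm/d
Over 28 days: 3.8455 × 28 = 107.674 mm

107.7 mm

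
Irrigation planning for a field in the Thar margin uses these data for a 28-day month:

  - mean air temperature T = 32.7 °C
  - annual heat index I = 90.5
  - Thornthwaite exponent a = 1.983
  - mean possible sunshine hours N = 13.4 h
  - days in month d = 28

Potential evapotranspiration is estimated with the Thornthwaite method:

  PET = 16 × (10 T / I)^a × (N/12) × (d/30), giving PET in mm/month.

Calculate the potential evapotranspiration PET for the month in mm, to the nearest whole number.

213 mm

10T/I = 10 × 32.7 / 90.5 = 3.6133
(10T/I)^a = 3.6133^1.983 = 12.7739
Uncorrected PET = 16 × 12.7739 = 204.382 mm
Correction = (N/12)(d/30) = (13.4/12)(28/30) = 1.0422
PET = 204.382 × 1.0422 = 213.007 mm/month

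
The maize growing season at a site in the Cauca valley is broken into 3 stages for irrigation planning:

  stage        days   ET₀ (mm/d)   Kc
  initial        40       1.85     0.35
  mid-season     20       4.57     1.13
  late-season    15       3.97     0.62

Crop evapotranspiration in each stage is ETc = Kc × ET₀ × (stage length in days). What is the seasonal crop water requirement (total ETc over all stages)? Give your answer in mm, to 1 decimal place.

initial: 0.35 × 1.85 × 40 = 25.90 mm
mid-season: 1.13 × 4.57 × 20 = 103.28 mm
late-season: 0.62 × 3.97 × 15 = 36.92 mm
Seasonal total = 166.10 mm

166.1 mm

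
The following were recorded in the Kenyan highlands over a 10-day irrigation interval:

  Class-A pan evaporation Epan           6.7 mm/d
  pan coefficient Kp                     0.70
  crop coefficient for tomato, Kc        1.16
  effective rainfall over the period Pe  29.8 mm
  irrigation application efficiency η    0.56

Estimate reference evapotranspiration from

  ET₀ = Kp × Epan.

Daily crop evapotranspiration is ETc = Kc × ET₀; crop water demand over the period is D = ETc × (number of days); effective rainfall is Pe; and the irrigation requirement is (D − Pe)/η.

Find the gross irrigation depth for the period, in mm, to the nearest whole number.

ET₀ = 0.70 × 6.7 = 4.6900 mm/d
ETc = Kc × ET₀ = 1.16 × 4.6900 = 5.4404 mm/d
Crop demand D = ETc × 10 d = 5.4404 × 10 = 54.404 mm
D − Pe = 54.404 − 29.8 = 24.604 mm
Gross irrigation = 24.604 / 0.56 = 43.936 mm

44 mm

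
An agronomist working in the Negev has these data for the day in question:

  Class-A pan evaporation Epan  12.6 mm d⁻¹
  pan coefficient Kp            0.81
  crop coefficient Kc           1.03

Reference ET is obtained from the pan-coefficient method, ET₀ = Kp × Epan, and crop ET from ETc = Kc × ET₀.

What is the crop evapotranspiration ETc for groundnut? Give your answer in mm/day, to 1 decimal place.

10.5 mm/day

ET₀ = 0.81 × 12.6 = 10.2060 mm/d
ETc = Kc × ET₀ = 1.03 × 10.2060 = 10.5122 mm/d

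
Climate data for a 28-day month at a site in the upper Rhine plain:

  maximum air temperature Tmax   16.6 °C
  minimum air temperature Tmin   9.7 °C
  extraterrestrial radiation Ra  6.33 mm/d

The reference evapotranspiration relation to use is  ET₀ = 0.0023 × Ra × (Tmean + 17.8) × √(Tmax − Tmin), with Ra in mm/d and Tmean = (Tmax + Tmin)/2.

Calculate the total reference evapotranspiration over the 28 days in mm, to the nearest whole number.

33 mm

Tmean = (16.6 + 9.7)/2 = 13.15 °C
ET₀ = 0.0023 × 6.33 × (13.15 + 17.8) × √6.9 = 0.0023 × 6.33 × 30.95 × 2.6268 = 1.1836 mm/d
Over 28 days: 1.1836 × 28 = 33.141 mm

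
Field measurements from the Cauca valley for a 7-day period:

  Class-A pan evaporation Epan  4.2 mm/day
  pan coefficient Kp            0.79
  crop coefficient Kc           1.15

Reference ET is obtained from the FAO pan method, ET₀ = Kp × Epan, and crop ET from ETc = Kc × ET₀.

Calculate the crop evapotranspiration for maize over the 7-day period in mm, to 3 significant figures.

26.7 mm

ET₀ = 0.79 × 4.2 = 3.3180 mm/d
ETc = Kc × ET₀ = 1.15 × 3.3180 = 3.8157 mm/d
Over 7 days: 3.8157 × 7 = 26.710 mm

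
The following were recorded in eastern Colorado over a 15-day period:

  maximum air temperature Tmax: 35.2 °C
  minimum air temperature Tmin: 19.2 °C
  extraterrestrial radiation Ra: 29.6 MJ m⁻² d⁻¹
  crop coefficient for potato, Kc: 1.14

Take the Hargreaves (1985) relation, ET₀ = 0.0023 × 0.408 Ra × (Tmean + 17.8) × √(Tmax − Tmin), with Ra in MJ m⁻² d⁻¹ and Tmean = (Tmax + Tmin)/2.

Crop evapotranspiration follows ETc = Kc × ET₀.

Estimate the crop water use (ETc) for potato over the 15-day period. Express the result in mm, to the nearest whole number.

85 mm

Tmean = (35.2 + 19.2)/2 = 27.20 °C
0.408 Ra = 0.408 × 29.6 = 12.0768 mm/d equivalent
ET₀ = 0.0023 × 12.0768 × (27.20 + 17.8) × √16.0 = 0.0023 × 12.0768 × 45.00 × 4.0000 = 4.9998 mm/d
ETc = Kc × ET₀ = 1.14 × 4.9998 = 5.6998 mm/d
Over 15 days: 5.6998 × 15 = 85.497 mm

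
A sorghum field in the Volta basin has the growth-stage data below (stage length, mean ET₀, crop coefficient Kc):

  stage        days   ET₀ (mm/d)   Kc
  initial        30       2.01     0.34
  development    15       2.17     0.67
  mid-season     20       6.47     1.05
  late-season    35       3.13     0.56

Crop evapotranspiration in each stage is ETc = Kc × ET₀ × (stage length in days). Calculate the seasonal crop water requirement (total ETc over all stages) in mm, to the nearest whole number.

initial: 0.34 × 2.01 × 30 = 20.50 mm
development: 0.67 × 2.17 × 15 = 21.81 mm
mid-season: 1.05 × 6.47 × 20 = 135.87 mm
late-season: 0.56 × 3.13 × 35 = 61.35 mm
Seasonal total = 239.53 mm

240 mm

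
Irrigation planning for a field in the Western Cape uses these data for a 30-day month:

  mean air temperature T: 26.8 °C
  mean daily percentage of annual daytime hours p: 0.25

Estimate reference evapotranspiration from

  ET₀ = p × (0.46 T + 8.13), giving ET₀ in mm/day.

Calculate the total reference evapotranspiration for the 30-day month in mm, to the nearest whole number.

ET₀ = 0.25 × (0.46 × 26.8 + 8.13) = 0.25 × 20.458 = 5.1145 mm/d
Monthly total = 5.1145 × 30 = 153.435 mm

153 mm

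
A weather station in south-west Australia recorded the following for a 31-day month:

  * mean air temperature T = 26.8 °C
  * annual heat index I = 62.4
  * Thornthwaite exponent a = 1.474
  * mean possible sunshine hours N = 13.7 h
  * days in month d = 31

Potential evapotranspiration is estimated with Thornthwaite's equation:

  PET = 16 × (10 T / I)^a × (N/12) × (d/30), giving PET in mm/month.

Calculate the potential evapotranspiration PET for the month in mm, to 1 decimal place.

161.8 mm

10T/I = 10 × 26.8 / 62.4 = 4.2949
(10T/I)^a = 4.2949^1.474 = 8.5698
Uncorrected PET = 16 × 8.5698 = 137.117 mm
Correction = (N/12)(d/30) = (13.7/12)(31/30) = 1.1797
PET = 137.117 × 1.1797 = 161.757 mm/month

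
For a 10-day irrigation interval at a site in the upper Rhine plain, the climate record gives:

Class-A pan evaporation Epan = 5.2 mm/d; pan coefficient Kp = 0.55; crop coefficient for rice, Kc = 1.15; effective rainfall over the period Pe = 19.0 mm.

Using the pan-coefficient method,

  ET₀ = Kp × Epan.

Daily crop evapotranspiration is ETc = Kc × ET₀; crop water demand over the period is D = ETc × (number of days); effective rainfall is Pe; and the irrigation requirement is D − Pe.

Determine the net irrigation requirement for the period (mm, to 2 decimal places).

13.89 mm

ET₀ = 0.55 × 5.2 = 2.8600 mm/d
ETc = Kc × ET₀ = 1.15 × 2.8600 = 3.2890 mm/d
Crop demand D = ETc × 10 d = 3.2890 × 10 = 32.890 mm
D − Pe = 32.890 − 19.0 = 13.890 mm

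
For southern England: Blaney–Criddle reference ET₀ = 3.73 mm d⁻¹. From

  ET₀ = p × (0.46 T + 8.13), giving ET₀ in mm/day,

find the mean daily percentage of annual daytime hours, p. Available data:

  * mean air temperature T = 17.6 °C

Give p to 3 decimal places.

p = ET₀ / (0.46 T + 8.13) = 3.73 / (0.46 × 17.6 + 8.13) = 3.73 / 16.226 = 0.2299

0.230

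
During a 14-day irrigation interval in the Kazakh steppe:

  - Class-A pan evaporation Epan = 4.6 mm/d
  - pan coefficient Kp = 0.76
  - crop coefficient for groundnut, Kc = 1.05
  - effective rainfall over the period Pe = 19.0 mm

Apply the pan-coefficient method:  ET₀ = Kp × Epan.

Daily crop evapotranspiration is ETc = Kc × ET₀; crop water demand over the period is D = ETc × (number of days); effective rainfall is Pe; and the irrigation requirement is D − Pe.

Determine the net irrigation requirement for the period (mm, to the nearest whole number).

ET₀ = 0.76 × 4.6 = 3.4960 mm/d
ETc = Kc × ET₀ = 1.05 × 3.4960 = 3.6708 mm/d
Crop demand D = ETc × 14 d = 3.6708 × 14 = 51.391 mm
D − Pe = 51.391 − 19.0 = 32.391 mm

32 mm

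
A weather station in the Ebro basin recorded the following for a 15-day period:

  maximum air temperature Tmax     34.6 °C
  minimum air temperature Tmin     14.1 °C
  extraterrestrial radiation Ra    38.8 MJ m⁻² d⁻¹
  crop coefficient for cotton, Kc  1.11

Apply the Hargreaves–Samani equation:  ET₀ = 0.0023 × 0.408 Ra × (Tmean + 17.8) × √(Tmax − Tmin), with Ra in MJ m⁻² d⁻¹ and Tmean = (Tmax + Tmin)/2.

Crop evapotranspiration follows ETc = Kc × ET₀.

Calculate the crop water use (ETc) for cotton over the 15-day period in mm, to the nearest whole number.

116 mm

Tmean = (34.6 + 14.1)/2 = 24.35 °C
0.408 Ra = 0.408 × 38.8 = 15.8304 mm/d equivalent
ET₀ = 0.0023 × 15.8304 × (24.35 + 17.8) × √20.5 = 0.0023 × 15.8304 × 42.15 × 4.5277 = 6.9486 mm/d
ETc = Kc × ET₀ = 1.11 × 6.9486 = 7.7129 mm/d
Over 15 days: 7.7129 × 15 = 115.694 mm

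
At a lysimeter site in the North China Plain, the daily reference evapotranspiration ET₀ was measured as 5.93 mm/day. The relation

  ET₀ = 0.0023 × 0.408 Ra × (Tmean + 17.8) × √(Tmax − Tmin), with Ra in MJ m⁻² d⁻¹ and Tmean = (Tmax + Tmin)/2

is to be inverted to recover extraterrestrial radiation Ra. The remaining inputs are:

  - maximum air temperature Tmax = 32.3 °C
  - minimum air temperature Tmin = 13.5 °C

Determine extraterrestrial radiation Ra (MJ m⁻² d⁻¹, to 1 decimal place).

Tmean = (32.3+13.5)/2 = 22.90 °C; ΔT = 18.8
Ra = ET₀ / [0.0023 × 0.408 × (Tmean+17.8) × √ΔT]
   = 5.93 / (0.0023 × 0.408 × 40.70 × 4.3359) = 35.809 MJ m⁻² d⁻¹

35.8 MJ m⁻² d⁻¹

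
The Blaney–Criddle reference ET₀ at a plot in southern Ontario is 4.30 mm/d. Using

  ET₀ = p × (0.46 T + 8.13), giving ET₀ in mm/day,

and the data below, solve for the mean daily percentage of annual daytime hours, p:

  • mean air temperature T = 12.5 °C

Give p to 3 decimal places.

p = ET₀ / (0.46 T + 8.13) = 4.30 / (0.46 × 12.5 + 8.13) = 4.30 / 13.880 = 0.3098

0.310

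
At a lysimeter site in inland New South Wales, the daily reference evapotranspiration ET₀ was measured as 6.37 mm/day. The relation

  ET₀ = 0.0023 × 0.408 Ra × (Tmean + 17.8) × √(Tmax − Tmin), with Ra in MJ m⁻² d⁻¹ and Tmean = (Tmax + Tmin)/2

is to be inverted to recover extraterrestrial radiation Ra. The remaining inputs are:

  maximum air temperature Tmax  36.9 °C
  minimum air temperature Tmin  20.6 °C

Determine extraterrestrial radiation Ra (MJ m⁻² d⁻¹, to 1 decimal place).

36.1 MJ m⁻² d⁻¹

Tmean = (36.9+20.6)/2 = 28.75 °C; ΔT = 16.3
Ra = ET₀ / [0.0023 × 0.408 × (Tmean+17.8) × √ΔT]
   = 6.37 / (0.0023 × 0.408 × 46.55 × 4.0373) = 36.119 MJ m⁻² d⁻¹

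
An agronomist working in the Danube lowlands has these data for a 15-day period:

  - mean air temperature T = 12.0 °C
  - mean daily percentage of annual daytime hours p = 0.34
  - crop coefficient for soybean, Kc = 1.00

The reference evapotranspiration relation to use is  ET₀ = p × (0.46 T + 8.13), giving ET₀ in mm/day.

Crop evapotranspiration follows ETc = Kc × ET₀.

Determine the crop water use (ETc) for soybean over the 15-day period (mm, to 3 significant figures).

ET₀ = 0.34 × (0.46 × 12.0 + 8.13) = 0.34 × 13.650 = 4.6410 mm/d
ETc = Kc × ET₀ = 1.00 × 4.6410 = 4.6410 mm/d
Over 15 days: 4.6410 × 15 = 69.615 mm

69.6 mm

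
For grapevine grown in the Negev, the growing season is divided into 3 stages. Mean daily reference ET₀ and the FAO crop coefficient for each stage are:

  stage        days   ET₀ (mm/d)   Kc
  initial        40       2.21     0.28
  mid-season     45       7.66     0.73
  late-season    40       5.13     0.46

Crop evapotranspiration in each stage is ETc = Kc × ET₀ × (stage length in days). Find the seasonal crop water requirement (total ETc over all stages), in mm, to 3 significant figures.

371 mm

initial: 0.28 × 2.21 × 40 = 24.75 mm
mid-season: 0.73 × 7.66 × 45 = 251.63 mm
late-season: 0.46 × 5.13 × 40 = 94.39 mm
Seasonal total = 370.77 mm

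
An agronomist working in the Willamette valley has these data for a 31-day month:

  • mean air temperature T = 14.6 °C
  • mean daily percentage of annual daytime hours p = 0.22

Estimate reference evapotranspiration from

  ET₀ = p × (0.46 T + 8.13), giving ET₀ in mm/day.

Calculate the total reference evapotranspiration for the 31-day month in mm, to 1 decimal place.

ET₀ = 0.22 × (0.46 × 14.6 + 8.13) = 0.22 × 14.846 = 3.2661 mm/d
Monthly total = 3.2661 × 31 = 101.249 mm

101.2 mm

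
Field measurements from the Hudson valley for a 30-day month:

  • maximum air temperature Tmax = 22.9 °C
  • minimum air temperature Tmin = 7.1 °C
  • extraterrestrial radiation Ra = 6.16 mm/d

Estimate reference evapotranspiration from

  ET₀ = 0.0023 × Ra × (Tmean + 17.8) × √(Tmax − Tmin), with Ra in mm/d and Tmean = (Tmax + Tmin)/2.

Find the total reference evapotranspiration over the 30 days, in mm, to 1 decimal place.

Tmean = (22.9 + 7.1)/2 = 15.00 °C
ET₀ = 0.0023 × 6.16 × (15.00 + 17.8) × √15.8 = 0.0023 × 6.16 × 32.80 × 3.9749 = 1.8472 mm/d
Over 30 days: 1.8472 × 30 = 55.416 mm

55.4 mm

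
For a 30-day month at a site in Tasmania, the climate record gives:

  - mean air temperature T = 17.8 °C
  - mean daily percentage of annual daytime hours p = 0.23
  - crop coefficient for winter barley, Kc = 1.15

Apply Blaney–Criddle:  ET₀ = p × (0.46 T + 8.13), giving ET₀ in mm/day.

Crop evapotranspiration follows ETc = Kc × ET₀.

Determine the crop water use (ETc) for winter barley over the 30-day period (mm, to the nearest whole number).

129 mm

ET₀ = 0.23 × (0.46 × 17.8 + 8.13) = 0.23 × 16.318 = 3.7531 mm/d
ETc = Kc × ET₀ = 1.15 × 3.7531 = 4.3161 mm/d
Over 30 days: 4.3161 × 30 = 129.483 mm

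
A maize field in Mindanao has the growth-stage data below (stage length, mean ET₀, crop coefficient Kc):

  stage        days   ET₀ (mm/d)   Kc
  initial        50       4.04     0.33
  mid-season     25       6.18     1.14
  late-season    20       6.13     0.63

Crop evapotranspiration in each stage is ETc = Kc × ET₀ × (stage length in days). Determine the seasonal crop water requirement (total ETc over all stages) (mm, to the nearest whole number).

320 mm

initial: 0.33 × 4.04 × 50 = 66.66 mm
mid-season: 1.14 × 6.18 × 25 = 176.13 mm
late-season: 0.63 × 6.13 × 20 = 77.24 mm
Seasonal total = 320.03 mm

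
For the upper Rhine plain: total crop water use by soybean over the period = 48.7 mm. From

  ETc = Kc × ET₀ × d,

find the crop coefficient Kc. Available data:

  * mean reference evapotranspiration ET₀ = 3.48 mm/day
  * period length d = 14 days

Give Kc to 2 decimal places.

1.00

ETc = Kc × ET₀ × d  ⇒  Kc = ETc / (ET₀ × d)
Kc = 48.7 / (3.48 × 14) = 48.7 / 48.72 = 0.9996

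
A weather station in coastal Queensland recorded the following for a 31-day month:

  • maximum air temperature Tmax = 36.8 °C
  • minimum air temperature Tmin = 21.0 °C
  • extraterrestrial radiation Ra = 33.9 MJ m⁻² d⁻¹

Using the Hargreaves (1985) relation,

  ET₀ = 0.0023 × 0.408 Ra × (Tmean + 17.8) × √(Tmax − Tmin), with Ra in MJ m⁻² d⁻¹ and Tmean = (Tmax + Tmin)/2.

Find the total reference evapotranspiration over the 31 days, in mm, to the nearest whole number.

Tmean = (36.8 + 21.0)/2 = 28.90 °C
0.408 Ra = 0.408 × 33.9 = 13.8312 mm/d equivalent
ET₀ = 0.0023 × 13.8312 × (28.90 + 17.8) × √15.8 = 0.0023 × 13.8312 × 46.70 × 3.9749 = 5.9051 mm/d
Over 31 days: 5.9051 × 31 = 183.058 mm

183 mm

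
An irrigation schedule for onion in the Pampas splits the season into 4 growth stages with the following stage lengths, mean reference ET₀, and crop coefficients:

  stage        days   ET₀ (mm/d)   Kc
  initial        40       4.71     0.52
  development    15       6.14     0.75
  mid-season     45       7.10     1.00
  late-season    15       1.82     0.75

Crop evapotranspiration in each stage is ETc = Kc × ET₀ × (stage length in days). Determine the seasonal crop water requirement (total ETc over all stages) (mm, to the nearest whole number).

initial: 0.52 × 4.71 × 40 = 97.97 mm
development: 0.75 × 6.14 × 15 = 69.08 mm
mid-season: 1.00 × 7.10 × 45 = 319.50 mm
late-season: 0.75 × 1.82 × 15 = 20.48 mm
Seasonal total = 507.03 mm

507 mm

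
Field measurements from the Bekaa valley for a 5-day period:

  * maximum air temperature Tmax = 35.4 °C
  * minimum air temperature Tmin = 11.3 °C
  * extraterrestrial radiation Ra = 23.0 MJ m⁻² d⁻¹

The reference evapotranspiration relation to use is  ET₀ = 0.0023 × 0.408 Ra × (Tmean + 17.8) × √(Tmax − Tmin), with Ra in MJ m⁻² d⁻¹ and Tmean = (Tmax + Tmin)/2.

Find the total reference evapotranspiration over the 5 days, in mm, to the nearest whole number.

22 mm

Tmean = (35.4 + 11.3)/2 = 23.35 °C
0.408 Ra = 0.408 × 23.0 = 9.3840 mm/d equivalent
ET₀ = 0.0023 × 9.3840 × (23.35 + 17.8) × √24.1 = 0.0023 × 9.3840 × 41.15 × 4.9092 = 4.3601 mm/d
Over 5 days: 4.3601 × 5 = 21.801 mm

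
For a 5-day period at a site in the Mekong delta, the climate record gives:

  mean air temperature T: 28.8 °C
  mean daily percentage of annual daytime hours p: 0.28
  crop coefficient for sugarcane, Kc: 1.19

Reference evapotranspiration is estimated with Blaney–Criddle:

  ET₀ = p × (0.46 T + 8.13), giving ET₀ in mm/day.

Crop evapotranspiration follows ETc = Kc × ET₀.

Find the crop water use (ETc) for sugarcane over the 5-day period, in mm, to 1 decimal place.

ET₀ = 0.28 × (0.46 × 28.8 + 8.13) = 0.28 × 21.378 = 5.9858 mm/d
ETc = Kc × ET₀ = 1.19 × 5.9858 = 7.1231 mm/d
Over 5 days: 7.1231 × 5 = 35.616 mm

35.6 mm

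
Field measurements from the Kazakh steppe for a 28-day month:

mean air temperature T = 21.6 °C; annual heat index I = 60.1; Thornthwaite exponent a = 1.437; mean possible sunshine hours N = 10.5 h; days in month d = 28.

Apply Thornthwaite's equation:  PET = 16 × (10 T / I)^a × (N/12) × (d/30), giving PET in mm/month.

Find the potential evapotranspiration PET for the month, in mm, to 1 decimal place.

10T/I = 10 × 21.6 / 60.1 = 3.5940
(10T/I)^a = 3.5940^1.437 = 6.2859
Uncorrected PET = 16 × 6.2859 = 100.574 mm
Correction = (N/12)(d/30) = (10.5/12)(28/30) = 0.8167
PET = 100.574 × 0.8167 = 82.139 mm/month

82.1 mm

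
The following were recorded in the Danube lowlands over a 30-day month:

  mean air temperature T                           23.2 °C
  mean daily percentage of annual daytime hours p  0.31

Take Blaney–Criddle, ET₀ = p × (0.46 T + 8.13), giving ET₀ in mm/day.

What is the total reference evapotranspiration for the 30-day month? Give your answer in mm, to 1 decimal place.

ET₀ = 0.31 × (0.46 × 23.2 + 8.13) = 0.31 × 18.802 = 5.8286 mm/d
Monthly total = 5.8286 × 30 = 174.858 mm

174.9 mm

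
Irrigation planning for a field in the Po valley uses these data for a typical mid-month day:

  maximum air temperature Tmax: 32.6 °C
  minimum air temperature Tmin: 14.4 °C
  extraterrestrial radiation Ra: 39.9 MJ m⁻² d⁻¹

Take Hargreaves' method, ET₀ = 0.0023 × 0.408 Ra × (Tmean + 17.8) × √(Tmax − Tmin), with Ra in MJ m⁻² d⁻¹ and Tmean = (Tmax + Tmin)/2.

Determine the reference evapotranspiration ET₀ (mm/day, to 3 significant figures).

Tmean = (32.6 + 14.4)/2 = 23.50 °C
0.408 Ra = 0.408 × 39.9 = 16.2792 mm/d equivalent
ET₀ = 0.0023 × 16.2792 × (23.50 + 17.8) × √18.2 = 0.0023 × 16.2792 × 41.30 × 4.2661 = 6.5969 mm/d

6.60 mm/day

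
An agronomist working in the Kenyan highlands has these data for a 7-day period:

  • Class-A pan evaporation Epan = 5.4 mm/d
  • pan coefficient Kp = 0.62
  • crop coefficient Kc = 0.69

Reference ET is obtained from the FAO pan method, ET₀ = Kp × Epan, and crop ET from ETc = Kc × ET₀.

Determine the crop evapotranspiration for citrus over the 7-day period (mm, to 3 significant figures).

ET₀ = 0.62 × 5.4 = 3.3480 mm/d
ETc = Kc × ET₀ = 0.69 × 3.3480 = 2.3101 mm/d
Over 7 days: 2.3101 × 7 = 16.171 mm

16.2 mm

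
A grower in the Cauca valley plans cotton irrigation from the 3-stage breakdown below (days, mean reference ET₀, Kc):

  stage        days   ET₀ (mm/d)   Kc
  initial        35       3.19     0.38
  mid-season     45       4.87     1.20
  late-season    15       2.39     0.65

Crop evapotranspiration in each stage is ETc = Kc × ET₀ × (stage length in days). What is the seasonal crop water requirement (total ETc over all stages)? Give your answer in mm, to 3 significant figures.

initial: 0.38 × 3.19 × 35 = 42.43 mm
mid-season: 1.20 × 4.87 × 45 = 262.98 mm
late-season: 0.65 × 2.39 × 15 = 23.30 mm
Seasonal total = 328.71 mm

329 mm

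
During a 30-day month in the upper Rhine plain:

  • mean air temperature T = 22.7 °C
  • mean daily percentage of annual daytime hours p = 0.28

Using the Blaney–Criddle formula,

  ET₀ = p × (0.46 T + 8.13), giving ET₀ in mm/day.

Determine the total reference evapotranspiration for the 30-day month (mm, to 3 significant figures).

156 mm

ET₀ = 0.28 × (0.46 × 22.7 + 8.13) = 0.28 × 18.572 = 5.2002 mm/d
Monthly total = 5.2002 × 30 = 156.006 mm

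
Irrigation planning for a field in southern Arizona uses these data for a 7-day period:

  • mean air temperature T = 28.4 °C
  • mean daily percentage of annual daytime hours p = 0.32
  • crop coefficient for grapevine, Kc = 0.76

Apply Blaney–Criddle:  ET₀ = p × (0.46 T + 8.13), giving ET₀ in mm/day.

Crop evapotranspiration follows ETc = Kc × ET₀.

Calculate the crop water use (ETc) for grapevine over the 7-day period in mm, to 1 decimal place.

36.1 mm

ET₀ = 0.32 × (0.46 × 28.4 + 8.13) = 0.32 × 21.194 = 6.7821 mm/d
ETc = Kc × ET₀ = 0.76 × 6.7821 = 5.1544 mm/d
Over 7 days: 5.1544 × 7 = 36.081 mm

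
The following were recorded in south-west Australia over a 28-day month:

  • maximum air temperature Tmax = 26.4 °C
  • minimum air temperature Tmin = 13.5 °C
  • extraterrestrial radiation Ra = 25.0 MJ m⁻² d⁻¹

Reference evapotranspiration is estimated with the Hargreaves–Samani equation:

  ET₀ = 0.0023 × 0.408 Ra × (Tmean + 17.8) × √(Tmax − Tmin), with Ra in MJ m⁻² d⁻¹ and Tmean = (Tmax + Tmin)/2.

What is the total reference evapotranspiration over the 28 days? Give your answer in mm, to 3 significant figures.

Tmean = (26.4 + 13.5)/2 = 19.95 °C
0.408 Ra = 0.408 × 25.0 = 10.2000 mm/d equivalent
ET₀ = 0.0023 × 10.2000 × (19.95 + 17.8) × √12.9 = 0.0023 × 10.2000 × 37.75 × 3.5917 = 3.1809 mm/d
Over 28 days: 3.1809 × 28 = 89.065 mm

89.1 mm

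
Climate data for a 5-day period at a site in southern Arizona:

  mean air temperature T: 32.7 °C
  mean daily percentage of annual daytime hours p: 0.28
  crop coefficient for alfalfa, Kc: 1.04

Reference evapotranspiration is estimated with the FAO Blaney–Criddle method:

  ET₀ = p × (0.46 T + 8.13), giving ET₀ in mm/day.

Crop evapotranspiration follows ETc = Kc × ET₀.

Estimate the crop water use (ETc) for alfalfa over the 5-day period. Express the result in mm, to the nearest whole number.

34 mm

ET₀ = 0.28 × (0.46 × 32.7 + 8.13) = 0.28 × 23.172 = 6.4882 mm/d
ETc = Kc × ET₀ = 1.04 × 6.4882 = 6.7477 mm/d
Over 5 days: 6.7477 × 5 = 33.739 mm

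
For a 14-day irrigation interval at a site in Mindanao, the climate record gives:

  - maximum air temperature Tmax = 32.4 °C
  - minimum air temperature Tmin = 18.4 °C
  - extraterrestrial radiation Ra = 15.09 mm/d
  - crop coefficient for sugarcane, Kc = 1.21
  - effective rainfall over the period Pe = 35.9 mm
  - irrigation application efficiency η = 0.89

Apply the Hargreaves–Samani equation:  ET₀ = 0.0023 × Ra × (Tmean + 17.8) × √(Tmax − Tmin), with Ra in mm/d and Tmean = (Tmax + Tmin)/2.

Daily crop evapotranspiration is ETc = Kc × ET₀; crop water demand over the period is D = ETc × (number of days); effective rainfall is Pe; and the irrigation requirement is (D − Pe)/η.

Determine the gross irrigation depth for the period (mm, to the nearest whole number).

66 mm

Tmean = (32.4 + 18.4)/2 = 25.40 °C
ET₀ = 0.0023 × 15.09 × (25.40 + 17.8) × √14.0 = 0.0023 × 15.09 × 43.20 × 3.7417 = 5.6101 mm/d
ETc = Kc × ET₀ = 1.21 × 5.6101 = 6.7882 mm/d
Crop demand D = ETc × 14 d = 6.7882 × 14 = 95.035 mm
D − Pe = 95.035 − 35.9 = 59.135 mm
Gross irrigation = 59.135 / 0.89 = 66.444 mm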